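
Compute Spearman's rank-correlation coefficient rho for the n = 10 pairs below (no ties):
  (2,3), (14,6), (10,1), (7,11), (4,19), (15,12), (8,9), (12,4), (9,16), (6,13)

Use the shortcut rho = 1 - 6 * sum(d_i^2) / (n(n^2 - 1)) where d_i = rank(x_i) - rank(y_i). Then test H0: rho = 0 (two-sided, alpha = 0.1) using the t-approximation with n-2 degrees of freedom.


Step 1: Rank x and y separately (midranks; no ties here).
rank(x): 2->1, 14->9, 10->7, 7->4, 4->2, 15->10, 8->5, 12->8, 9->6, 6->3
rank(y): 3->2, 6->4, 1->1, 11->6, 19->10, 12->7, 9->5, 4->3, 16->9, 13->8
Step 2: d_i = R_x(i) - R_y(i); compute d_i^2.
  (1-2)^2=1, (9-4)^2=25, (7-1)^2=36, (4-6)^2=4, (2-10)^2=64, (10-7)^2=9, (5-5)^2=0, (8-3)^2=25, (6-9)^2=9, (3-8)^2=25
sum(d^2) = 198.
Step 3: rho = 1 - 6*198 / (10*(10^2 - 1)) = 1 - 1188/990 = -0.200000.
Step 4: Under H0, t = rho * sqrt((n-2)/(1-rho^2)) = -0.5774 ~ t(8).
Step 5: Two-sided p-value from the t-distribution with 8 df = 0.579584.
Step 6: alpha = 0.1. fail to reject H0.

rho = -0.2000, p = 0.579584, fail to reject H0 at alpha = 0.1.


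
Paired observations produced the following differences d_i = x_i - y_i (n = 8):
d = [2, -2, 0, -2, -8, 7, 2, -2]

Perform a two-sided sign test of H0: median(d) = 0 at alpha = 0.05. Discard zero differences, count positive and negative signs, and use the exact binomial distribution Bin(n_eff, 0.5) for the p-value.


Step 1: Discard zero differences. Original n = 8; n_eff = number of nonzero differences = 7.
Nonzero differences (with sign): +2, -2, -2, -8, +7, +2, -2
Step 2: Count signs: positive = 3, negative = 4.
Step 3: Under H0: P(positive) = 0.5, so the number of positives S ~ Bin(7, 0.5).
Step 4: Two-sided exact p-value = sum of Bin(7,0.5) probabilities at or below the observed probability = 1.000000.
Step 5: alpha = 0.05. fail to reject H0.

n_eff = 7, pos = 3, neg = 4, p = 1.000000, fail to reject H0.


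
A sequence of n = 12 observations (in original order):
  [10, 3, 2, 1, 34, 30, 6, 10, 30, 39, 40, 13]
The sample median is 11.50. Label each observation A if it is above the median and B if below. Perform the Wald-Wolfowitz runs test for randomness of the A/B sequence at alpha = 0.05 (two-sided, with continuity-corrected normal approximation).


Step 1: Compute median = 11.50; label A = above, B = below.
Labels in order: BBBBAABBAAAA  (n_A = 6, n_B = 6)
Step 2: Count runs R = 4.
Step 3: Under H0 (random ordering), E[R] = 2*n_A*n_B/(n_A+n_B) + 1 = 2*6*6/12 + 1 = 7.0000.
        Var[R] = 2*n_A*n_B*(2*n_A*n_B - n_A - n_B) / ((n_A+n_B)^2 * (n_A+n_B-1)) = 4320/1584 = 2.7273.
        SD[R] = 1.6514.
Step 4: Continuity-corrected z = (R + 0.5 - E[R]) / SD[R] = (4 + 0.5 - 7.0000) / 1.6514 = -1.5138.
Step 5: Two-sided p-value via normal approximation = 2*(1 - Phi(|z|)) = 0.130070.
Step 6: alpha = 0.05. fail to reject H0.

R = 4, z = -1.5138, p = 0.130070, fail to reject H0.


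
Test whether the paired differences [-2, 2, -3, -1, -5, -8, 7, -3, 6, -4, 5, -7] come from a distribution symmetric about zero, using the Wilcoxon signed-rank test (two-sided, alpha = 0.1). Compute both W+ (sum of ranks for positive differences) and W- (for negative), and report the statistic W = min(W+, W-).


Step 1: Drop any zero differences (none here) and take |d_i|.
|d| = [2, 2, 3, 1, 5, 8, 7, 3, 6, 4, 5, 7]
Step 2: Midrank |d_i| (ties get averaged ranks).
ranks: |2|->2.5, |2|->2.5, |3|->4.5, |1|->1, |5|->7.5, |8|->12, |7|->10.5, |3|->4.5, |6|->9, |4|->6, |5|->7.5, |7|->10.5
Step 3: Attach original signs; sum ranks with positive sign and with negative sign.
W+ = 2.5 + 10.5 + 9 + 7.5 = 29.5
W- = 2.5 + 4.5 + 1 + 7.5 + 12 + 4.5 + 6 + 10.5 = 48.5
(Check: W+ + W- = 78 should equal n(n+1)/2 = 78.)
Step 4: Test statistic W = min(W+, W-) = 29.5.
Step 5: Ties in |d|, so use the tie-corrected normal approximation.
        E[W] = n(n+1)/4 = 12*13/4 = 39.
        Tie groups: |d|=2 (t=2), |d|=3 (t=2), |d|=5 (t=2), |d|=7 (t=2); sum(t^3 - t) = 24.
        Var[W] = n(n+1)(2n+1)/24 - sum(t^3-t)/48 = 3900/24 - 24/48 = 162.
        z = (W - E[W]) / sqrt(Var[W]) = (29.5 - 39) / 12.7279 = -0.7464.
        Two-sided p = 2*Phi(z) = 0.455432.
Step 6: alpha = 0.1. fail to reject H0.

W+ = 29.5, W- = 48.5, W = min = 29.5, p = 0.455432, fail to reject H0.


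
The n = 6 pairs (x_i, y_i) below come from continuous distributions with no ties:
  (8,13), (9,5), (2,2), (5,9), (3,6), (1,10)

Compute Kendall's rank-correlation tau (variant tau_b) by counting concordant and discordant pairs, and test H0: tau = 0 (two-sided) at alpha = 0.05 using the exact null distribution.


Step 1: Enumerate the 15 unordered pairs (i,j) with i<j and classify each by sign(x_j-x_i) * sign(y_j-y_i).
  (1,2):dx=+1,dy=-8->D; (1,3):dx=-6,dy=-11->C; (1,4):dx=-3,dy=-4->C; (1,5):dx=-5,dy=-7->C
  (1,6):dx=-7,dy=-3->C; (2,3):dx=-7,dy=-3->C; (2,4):dx=-4,dy=+4->D; (2,5):dx=-6,dy=+1->D
  (2,6):dx=-8,dy=+5->D; (3,4):dx=+3,dy=+7->C; (3,5):dx=+1,dy=+4->C; (3,6):dx=-1,dy=+8->D
  (4,5):dx=-2,dy=-3->C; (4,6):dx=-4,dy=+1->D; (5,6):dx=-2,dy=+4->D
Step 2: C = 8, D = 7, total pairs = 15.
Step 3: tau = (C - D)/(n(n-1)/2) = (8 - 7)/15 = 0.066667.
Step 4: Exact two-sided p-value (enumerate n! = 720 permutations of y under H0): p = 1.000000.
Step 5: alpha = 0.05. fail to reject H0.

tau_b = 0.0667 (C=8, D=7), p = 1.000000, fail to reject H0.


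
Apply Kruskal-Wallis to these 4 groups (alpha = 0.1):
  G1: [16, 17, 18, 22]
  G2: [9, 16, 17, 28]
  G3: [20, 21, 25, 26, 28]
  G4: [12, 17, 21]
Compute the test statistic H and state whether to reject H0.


Step 1: Combine all N = 16 observations and assign midranks.
sorted (value, group, rank): (9,G2,1), (12,G4,2), (16,G1,3.5), (16,G2,3.5), (17,G1,6), (17,G2,6), (17,G4,6), (18,G1,8), (20,G3,9), (21,G3,10.5), (21,G4,10.5), (22,G1,12), (25,G3,13), (26,G3,14), (28,G2,15.5), (28,G3,15.5)
Step 2: Sum ranks within each group.
R_1 = 29.5 (n_1 = 4)
R_2 = 26 (n_2 = 4)
R_3 = 62 (n_3 = 5)
R_4 = 18.5 (n_4 = 3)
Step 3: H = 12/(N(N+1)) * sum(R_i^2/n_i) - 3(N+1)
     = 12/(16*17) * (29.5^2/4 + 26^2/4 + 62^2/5 + 18.5^2/3) - 3*17
     = 0.044118 * 1269.45 - 51
     = 5.004963.
Step 4: Ties present; correction factor C = 1 - 42/(16^3 - 16) = 0.989706. Corrected H = 5.004963 / 0.989706 = 5.057021.
Step 5: Under H0, H ~ chi^2(3); p-value = 0.167669.
Step 6: alpha = 0.1. fail to reject H0.

H = 5.0570, df = 3, p = 0.167669, fail to reject H0.


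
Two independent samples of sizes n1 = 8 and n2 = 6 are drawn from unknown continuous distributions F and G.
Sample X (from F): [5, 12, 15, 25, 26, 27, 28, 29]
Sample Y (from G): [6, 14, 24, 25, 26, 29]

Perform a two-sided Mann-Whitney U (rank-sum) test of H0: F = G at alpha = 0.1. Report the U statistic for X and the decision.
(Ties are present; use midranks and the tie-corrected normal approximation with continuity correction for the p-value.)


Step 1: Combine and sort all 14 observations; assign midranks.
sorted (value, group): (5,X), (6,Y), (12,X), (14,Y), (15,X), (24,Y), (25,X), (25,Y), (26,X), (26,Y), (27,X), (28,X), (29,X), (29,Y)
ranks: 5->1, 6->2, 12->3, 14->4, 15->5, 24->6, 25->7.5, 25->7.5, 26->9.5, 26->9.5, 27->11, 28->12, 29->13.5, 29->13.5
Step 2: Rank sum for X: R1 = 1 + 3 + 5 + 7.5 + 9.5 + 11 + 12 + 13.5 = 62.5.
Step 3: U_X = R1 - n1(n1+1)/2 = 62.5 - 8*9/2 = 62.5 - 36 = 26.5.
       U_Y = n1*n2 - U_X = 48 - 26.5 = 21.5.
Step 4: Ties are present, so use the tie-corrected normal approximation (with continuity correction) for the p-value.
Step 5: p-value = 0.795593; compare to alpha = 0.1. fail to reject H0.

U_X = 26.5, p = 0.795593, fail to reject H0 at alpha = 0.1.


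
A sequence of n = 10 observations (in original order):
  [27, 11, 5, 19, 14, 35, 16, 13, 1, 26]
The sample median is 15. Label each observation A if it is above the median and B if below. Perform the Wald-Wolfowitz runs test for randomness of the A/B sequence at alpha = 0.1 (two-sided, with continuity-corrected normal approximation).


Step 1: Compute median = 15; label A = above, B = below.
Labels in order: ABBABAABBA  (n_A = 5, n_B = 5)
Step 2: Count runs R = 7.
Step 3: Under H0 (random ordering), E[R] = 2*n_A*n_B/(n_A+n_B) + 1 = 2*5*5/10 + 1 = 6.0000.
        Var[R] = 2*n_A*n_B*(2*n_A*n_B - n_A - n_B) / ((n_A+n_B)^2 * (n_A+n_B-1)) = 2000/900 = 2.2222.
        SD[R] = 1.4907.
Step 4: Continuity-corrected z = (R - 0.5 - E[R]) / SD[R] = (7 - 0.5 - 6.0000) / 1.4907 = 0.3354.
Step 5: Two-sided p-value via normal approximation = 2*(1 - Phi(|z|)) = 0.737316.
Step 6: alpha = 0.1. fail to reject H0.

R = 7, z = 0.3354, p = 0.737316, fail to reject H0.


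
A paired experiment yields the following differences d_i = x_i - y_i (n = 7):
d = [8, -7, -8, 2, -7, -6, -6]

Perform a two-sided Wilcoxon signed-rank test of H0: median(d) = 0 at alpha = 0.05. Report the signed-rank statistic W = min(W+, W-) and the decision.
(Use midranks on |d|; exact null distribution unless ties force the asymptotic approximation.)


Step 1: Drop any zero differences (none here) and take |d_i|.
|d| = [8, 7, 8, 2, 7, 6, 6]
Step 2: Midrank |d_i| (ties get averaged ranks).
ranks: |8|->6.5, |7|->4.5, |8|->6.5, |2|->1, |7|->4.5, |6|->2.5, |6|->2.5
Step 3: Attach original signs; sum ranks with positive sign and with negative sign.
W+ = 6.5 + 1 = 7.5
W- = 4.5 + 6.5 + 4.5 + 2.5 + 2.5 = 20.5
(Check: W+ + W- = 28 should equal n(n+1)/2 = 28.)
Step 4: Test statistic W = min(W+, W-) = 7.5.
Step 5: Ties in |d|, so use the tie-corrected normal approximation.
        E[W] = n(n+1)/4 = 7*8/4 = 14.
        Tie groups: |d|=6 (t=2), |d|=7 (t=2), |d|=8 (t=2); sum(t^3 - t) = 18.
        Var[W] = n(n+1)(2n+1)/24 - sum(t^3-t)/48 = 840/24 - 18/48 = 34.625.
        z = (W - E[W]) / sqrt(Var[W]) = (7.5 - 14) / 5.8843 = -1.1046.
        Two-sided p = 2*Phi(z) = 0.269318.
Step 6: alpha = 0.05. fail to reject H0.

W+ = 7.5, W- = 20.5, W = min = 7.5, p = 0.269318, fail to reject H0.


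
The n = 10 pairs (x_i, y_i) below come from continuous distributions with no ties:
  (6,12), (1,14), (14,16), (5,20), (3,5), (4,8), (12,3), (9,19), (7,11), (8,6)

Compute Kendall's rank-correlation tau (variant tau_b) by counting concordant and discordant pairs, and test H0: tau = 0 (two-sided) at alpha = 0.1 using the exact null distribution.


Step 1: Enumerate the 45 unordered pairs (i,j) with i<j and classify each by sign(x_j-x_i) * sign(y_j-y_i).
  (1,2):dx=-5,dy=+2->D; (1,3):dx=+8,dy=+4->C; (1,4):dx=-1,dy=+8->D; (1,5):dx=-3,dy=-7->C
  (1,6):dx=-2,dy=-4->C; (1,7):dx=+6,dy=-9->D; (1,8):dx=+3,dy=+7->C; (1,9):dx=+1,dy=-1->D
  (1,10):dx=+2,dy=-6->D; (2,3):dx=+13,dy=+2->C; (2,4):dx=+4,dy=+6->C; (2,5):dx=+2,dy=-9->D
  (2,6):dx=+3,dy=-6->D; (2,7):dx=+11,dy=-11->D; (2,8):dx=+8,dy=+5->C; (2,9):dx=+6,dy=-3->D
  (2,10):dx=+7,dy=-8->D; (3,4):dx=-9,dy=+4->D; (3,5):dx=-11,dy=-11->C; (3,6):dx=-10,dy=-8->C
  (3,7):dx=-2,dy=-13->C; (3,8):dx=-5,dy=+3->D; (3,9):dx=-7,dy=-5->C; (3,10):dx=-6,dy=-10->C
  (4,5):dx=-2,dy=-15->C; (4,6):dx=-1,dy=-12->C; (4,7):dx=+7,dy=-17->D; (4,8):dx=+4,dy=-1->D
  (4,9):dx=+2,dy=-9->D; (4,10):dx=+3,dy=-14->D; (5,6):dx=+1,dy=+3->C; (5,7):dx=+9,dy=-2->D
  (5,8):dx=+6,dy=+14->C; (5,9):dx=+4,dy=+6->C; (5,10):dx=+5,dy=+1->C; (6,7):dx=+8,dy=-5->D
  (6,8):dx=+5,dy=+11->C; (6,9):dx=+3,dy=+3->C; (6,10):dx=+4,dy=-2->D; (7,8):dx=-3,dy=+16->D
  (7,9):dx=-5,dy=+8->D; (7,10):dx=-4,dy=+3->D; (8,9):dx=-2,dy=-8->C; (8,10):dx=-1,dy=-13->C
  (9,10):dx=+1,dy=-5->D
Step 2: C = 22, D = 23, total pairs = 45.
Step 3: tau = (C - D)/(n(n-1)/2) = (22 - 23)/45 = -0.022222.
Step 4: Exact two-sided p-value (enumerate n! = 3628800 permutations of y under H0): p = 1.000000.
Step 5: alpha = 0.1. fail to reject H0.

tau_b = -0.0222 (C=22, D=23), p = 1.000000, fail to reject H0.


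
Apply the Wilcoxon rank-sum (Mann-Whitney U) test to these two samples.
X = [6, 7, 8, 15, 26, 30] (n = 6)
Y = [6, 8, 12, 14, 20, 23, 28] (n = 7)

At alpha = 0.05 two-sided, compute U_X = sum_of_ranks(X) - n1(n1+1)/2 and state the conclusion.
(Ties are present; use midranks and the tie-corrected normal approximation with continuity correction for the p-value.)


Step 1: Combine and sort all 13 observations; assign midranks.
sorted (value, group): (6,X), (6,Y), (7,X), (8,X), (8,Y), (12,Y), (14,Y), (15,X), (20,Y), (23,Y), (26,X), (28,Y), (30,X)
ranks: 6->1.5, 6->1.5, 7->3, 8->4.5, 8->4.5, 12->6, 14->7, 15->8, 20->9, 23->10, 26->11, 28->12, 30->13
Step 2: Rank sum for X: R1 = 1.5 + 3 + 4.5 + 8 + 11 + 13 = 41.
Step 3: U_X = R1 - n1(n1+1)/2 = 41 - 6*7/2 = 41 - 21 = 20.
       U_Y = n1*n2 - U_X = 42 - 20 = 22.
Step 4: Ties are present, so use the tie-corrected normal approximation (with continuity correction) for the p-value.
Step 5: p-value = 0.942900; compare to alpha = 0.05. fail to reject H0.

U_X = 20, p = 0.942900, fail to reject H0 at alpha = 0.05.


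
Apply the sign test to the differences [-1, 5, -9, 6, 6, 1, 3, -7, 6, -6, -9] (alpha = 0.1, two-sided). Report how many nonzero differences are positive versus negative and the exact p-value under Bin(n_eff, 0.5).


Step 1: Discard zero differences. Original n = 11; n_eff = number of nonzero differences = 11.
Nonzero differences (with sign): -1, +5, -9, +6, +6, +1, +3, -7, +6, -6, -9
Step 2: Count signs: positive = 6, negative = 5.
Step 3: Under H0: P(positive) = 0.5, so the number of positives S ~ Bin(11, 0.5).
Step 4: Two-sided exact p-value = sum of Bin(11,0.5) probabilities at or below the observed probability = 1.000000.
Step 5: alpha = 0.1. fail to reject H0.

n_eff = 11, pos = 6, neg = 5, p = 1.000000, fail to reject H0.


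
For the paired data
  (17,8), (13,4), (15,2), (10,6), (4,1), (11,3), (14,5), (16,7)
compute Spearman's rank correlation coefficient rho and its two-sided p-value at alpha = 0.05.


Step 1: Rank x and y separately (midranks; no ties here).
rank(x): 17->8, 13->4, 15->6, 10->2, 4->1, 11->3, 14->5, 16->7
rank(y): 8->8, 4->4, 2->2, 6->6, 1->1, 3->3, 5->5, 7->7
Step 2: d_i = R_x(i) - R_y(i); compute d_i^2.
  (8-8)^2=0, (4-4)^2=0, (6-2)^2=16, (2-6)^2=16, (1-1)^2=0, (3-3)^2=0, (5-5)^2=0, (7-7)^2=0
sum(d^2) = 32.
Step 3: rho = 1 - 6*32 / (8*(8^2 - 1)) = 1 - 192/504 = 0.619048.
Step 4: Under H0, t = rho * sqrt((n-2)/(1-rho^2)) = 1.9308 ~ t(6).
Step 5: Two-sided p-value from the t-distribution with 6 df = 0.101733.
Step 6: alpha = 0.05. fail to reject H0.

rho = 0.6190, p = 0.101733, fail to reject H0 at alpha = 0.05.


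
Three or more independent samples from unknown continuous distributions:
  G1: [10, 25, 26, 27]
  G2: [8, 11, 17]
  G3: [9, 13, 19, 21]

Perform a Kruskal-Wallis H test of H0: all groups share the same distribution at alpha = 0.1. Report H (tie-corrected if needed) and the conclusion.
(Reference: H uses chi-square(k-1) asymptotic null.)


Step 1: Combine all N = 11 observations and assign midranks.
sorted (value, group, rank): (8,G2,1), (9,G3,2), (10,G1,3), (11,G2,4), (13,G3,5), (17,G2,6), (19,G3,7), (21,G3,8), (25,G1,9), (26,G1,10), (27,G1,11)
Step 2: Sum ranks within each group.
R_1 = 33 (n_1 = 4)
R_2 = 11 (n_2 = 3)
R_3 = 22 (n_3 = 4)
Step 3: H = 12/(N(N+1)) * sum(R_i^2/n_i) - 3(N+1)
     = 12/(11*12) * (33^2/4 + 11^2/3 + 22^2/4) - 3*12
     = 0.090909 * 433.583 - 36
     = 3.416667.
Step 4: No ties, so H is used without correction.
Step 5: Under H0, H ~ chi^2(2); p-value = 0.181167.
Step 6: alpha = 0.1. fail to reject H0.

H = 3.4167, df = 2, p = 0.181167, fail to reject H0.


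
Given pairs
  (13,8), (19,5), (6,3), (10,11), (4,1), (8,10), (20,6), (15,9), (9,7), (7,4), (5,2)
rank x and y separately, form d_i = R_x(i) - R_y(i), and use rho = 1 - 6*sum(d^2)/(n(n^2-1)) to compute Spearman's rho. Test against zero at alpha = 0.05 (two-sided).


Step 1: Rank x and y separately (midranks; no ties here).
rank(x): 13->8, 19->10, 6->3, 10->7, 4->1, 8->5, 20->11, 15->9, 9->6, 7->4, 5->2
rank(y): 8->8, 5->5, 3->3, 11->11, 1->1, 10->10, 6->6, 9->9, 7->7, 4->4, 2->2
Step 2: d_i = R_x(i) - R_y(i); compute d_i^2.
  (8-8)^2=0, (10-5)^2=25, (3-3)^2=0, (7-11)^2=16, (1-1)^2=0, (5-10)^2=25, (11-6)^2=25, (9-9)^2=0, (6-7)^2=1, (4-4)^2=0, (2-2)^2=0
sum(d^2) = 92.
Step 3: rho = 1 - 6*92 / (11*(11^2 - 1)) = 1 - 552/1320 = 0.581818.
Step 4: Under H0, t = rho * sqrt((n-2)/(1-rho^2)) = 2.1461 ~ t(9).
Step 5: Two-sided p-value from the t-distribution with 9 df = 0.060420.
Step 6: alpha = 0.05. fail to reject H0.

rho = 0.5818, p = 0.060420, fail to reject H0 at alpha = 0.05.


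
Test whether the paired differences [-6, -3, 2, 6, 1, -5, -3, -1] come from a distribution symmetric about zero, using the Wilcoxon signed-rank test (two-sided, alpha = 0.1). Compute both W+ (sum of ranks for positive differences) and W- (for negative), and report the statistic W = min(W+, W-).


Step 1: Drop any zero differences (none here) and take |d_i|.
|d| = [6, 3, 2, 6, 1, 5, 3, 1]
Step 2: Midrank |d_i| (ties get averaged ranks).
ranks: |6|->7.5, |3|->4.5, |2|->3, |6|->7.5, |1|->1.5, |5|->6, |3|->4.5, |1|->1.5
Step 3: Attach original signs; sum ranks with positive sign and with negative sign.
W+ = 3 + 7.5 + 1.5 = 12
W- = 7.5 + 4.5 + 6 + 4.5 + 1.5 = 24
(Check: W+ + W- = 36 should equal n(n+1)/2 = 36.)
Step 4: Test statistic W = min(W+, W-) = 12.
Step 5: Ties in |d|, so use the tie-corrected normal approximation.
        E[W] = n(n+1)/4 = 8*9/4 = 18.
        Tie groups: |d|=1 (t=2), |d|=3 (t=2), |d|=6 (t=2); sum(t^3 - t) = 18.
        Var[W] = n(n+1)(2n+1)/24 - sum(t^3-t)/48 = 1224/24 - 18/48 = 50.625.
        z = (W - E[W]) / sqrt(Var[W]) = (12 - 18) / 7.1151 = -0.8433.
        Two-sided p = 2*Phi(z) = 0.399075.
Step 6: alpha = 0.1. fail to reject H0.

W+ = 12, W- = 24, W = min = 12, p = 0.399075, fail to reject H0.


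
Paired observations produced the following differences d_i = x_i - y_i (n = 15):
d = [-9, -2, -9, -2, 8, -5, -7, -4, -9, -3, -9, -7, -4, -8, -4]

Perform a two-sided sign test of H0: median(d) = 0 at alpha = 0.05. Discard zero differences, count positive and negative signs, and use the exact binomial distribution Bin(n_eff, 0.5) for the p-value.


Step 1: Discard zero differences. Original n = 15; n_eff = number of nonzero differences = 15.
Nonzero differences (with sign): -9, -2, -9, -2, +8, -5, -7, -4, -9, -3, -9, -7, -4, -8, -4
Step 2: Count signs: positive = 1, negative = 14.
Step 3: Under H0: P(positive) = 0.5, so the number of positives S ~ Bin(15, 0.5).
Step 4: Two-sided exact p-value = sum of Bin(15,0.5) probabilities at or below the observed probability = 0.000977.
Step 5: alpha = 0.05. reject H0.

n_eff = 15, pos = 1, neg = 14, p = 0.000977, reject H0.


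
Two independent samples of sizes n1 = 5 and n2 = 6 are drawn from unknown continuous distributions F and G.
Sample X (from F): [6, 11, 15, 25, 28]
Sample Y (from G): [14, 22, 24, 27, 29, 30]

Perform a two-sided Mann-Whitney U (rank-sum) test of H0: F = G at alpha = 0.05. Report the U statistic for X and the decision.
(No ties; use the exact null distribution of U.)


Step 1: Combine and sort all 11 observations; assign midranks.
sorted (value, group): (6,X), (11,X), (14,Y), (15,X), (22,Y), (24,Y), (25,X), (27,Y), (28,X), (29,Y), (30,Y)
ranks: 6->1, 11->2, 14->3, 15->4, 22->5, 24->6, 25->7, 27->8, 28->9, 29->10, 30->11
Step 2: Rank sum for X: R1 = 1 + 2 + 4 + 7 + 9 = 23.
Step 3: U_X = R1 - n1(n1+1)/2 = 23 - 5*6/2 = 23 - 15 = 8.
       U_Y = n1*n2 - U_X = 30 - 8 = 22.
Step 4: No ties, so the exact null distribution of U (based on enumerating the C(11,5) = 462 equally likely rank assignments) gives the two-sided p-value.
Step 5: p-value = 0.246753; compare to alpha = 0.05. fail to reject H0.

U_X = 8, p = 0.246753, fail to reject H0 at alpha = 0.05.


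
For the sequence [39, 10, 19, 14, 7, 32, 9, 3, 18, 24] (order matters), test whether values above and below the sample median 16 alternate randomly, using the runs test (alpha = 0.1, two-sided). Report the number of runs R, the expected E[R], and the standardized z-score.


Step 1: Compute median = 16; label A = above, B = below.
Labels in order: ABABBABBAA  (n_A = 5, n_B = 5)
Step 2: Count runs R = 7.
Step 3: Under H0 (random ordering), E[R] = 2*n_A*n_B/(n_A+n_B) + 1 = 2*5*5/10 + 1 = 6.0000.
        Var[R] = 2*n_A*n_B*(2*n_A*n_B - n_A - n_B) / ((n_A+n_B)^2 * (n_A+n_B-1)) = 2000/900 = 2.2222.
        SD[R] = 1.4907.
Step 4: Continuity-corrected z = (R - 0.5 - E[R]) / SD[R] = (7 - 0.5 - 6.0000) / 1.4907 = 0.3354.
Step 5: Two-sided p-value via normal approximation = 2*(1 - Phi(|z|)) = 0.737316.
Step 6: alpha = 0.1. fail to reject H0.

R = 7, z = 0.3354, p = 0.737316, fail to reject H0.


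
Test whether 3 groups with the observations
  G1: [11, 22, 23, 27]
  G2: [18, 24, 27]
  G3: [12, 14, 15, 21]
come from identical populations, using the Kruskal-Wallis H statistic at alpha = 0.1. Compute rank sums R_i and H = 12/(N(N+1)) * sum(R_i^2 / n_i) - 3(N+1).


Step 1: Combine all N = 11 observations and assign midranks.
sorted (value, group, rank): (11,G1,1), (12,G3,2), (14,G3,3), (15,G3,4), (18,G2,5), (21,G3,6), (22,G1,7), (23,G1,8), (24,G2,9), (27,G1,10.5), (27,G2,10.5)
Step 2: Sum ranks within each group.
R_1 = 26.5 (n_1 = 4)
R_2 = 24.5 (n_2 = 3)
R_3 = 15 (n_3 = 4)
Step 3: H = 12/(N(N+1)) * sum(R_i^2/n_i) - 3(N+1)
     = 12/(11*12) * (26.5^2/4 + 24.5^2/3 + 15^2/4) - 3*12
     = 0.090909 * 431.896 - 36
     = 3.263258.
Step 4: Ties present; correction factor C = 1 - 6/(11^3 - 11) = 0.995455. Corrected H = 3.263258 / 0.995455 = 3.278158.
Step 5: Under H0, H ~ chi^2(2); p-value = 0.194159.
Step 6: alpha = 0.1. fail to reject H0.

H = 3.2782, df = 2, p = 0.194159, fail to reject H0.


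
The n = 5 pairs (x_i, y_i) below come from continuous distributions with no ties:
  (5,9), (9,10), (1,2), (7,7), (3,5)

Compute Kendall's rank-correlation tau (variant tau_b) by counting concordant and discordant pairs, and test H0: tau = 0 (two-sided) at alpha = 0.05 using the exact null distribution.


Step 1: Enumerate the 10 unordered pairs (i,j) with i<j and classify each by sign(x_j-x_i) * sign(y_j-y_i).
  (1,2):dx=+4,dy=+1->C; (1,3):dx=-4,dy=-7->C; (1,4):dx=+2,dy=-2->D; (1,5):dx=-2,dy=-4->C
  (2,3):dx=-8,dy=-8->C; (2,4):dx=-2,dy=-3->C; (2,5):dx=-6,dy=-5->C; (3,4):dx=+6,dy=+5->C
  (3,5):dx=+2,dy=+3->C; (4,5):dx=-4,dy=-2->C
Step 2: C = 9, D = 1, total pairs = 10.
Step 3: tau = (C - D)/(n(n-1)/2) = (9 - 1)/10 = 0.800000.
Step 4: Exact two-sided p-value (enumerate n! = 120 permutations of y under H0): p = 0.083333.
Step 5: alpha = 0.05. fail to reject H0.

tau_b = 0.8000 (C=9, D=1), p = 0.083333, fail to reject H0.


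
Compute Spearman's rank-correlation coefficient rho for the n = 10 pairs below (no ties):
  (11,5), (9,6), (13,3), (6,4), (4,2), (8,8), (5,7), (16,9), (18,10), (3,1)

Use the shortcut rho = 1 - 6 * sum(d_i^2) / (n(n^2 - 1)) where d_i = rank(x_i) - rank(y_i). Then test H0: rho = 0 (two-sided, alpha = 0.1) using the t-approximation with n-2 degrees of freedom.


Step 1: Rank x and y separately (midranks; no ties here).
rank(x): 11->7, 9->6, 13->8, 6->4, 4->2, 8->5, 5->3, 16->9, 18->10, 3->1
rank(y): 5->5, 6->6, 3->3, 4->4, 2->2, 8->8, 7->7, 9->9, 10->10, 1->1
Step 2: d_i = R_x(i) - R_y(i); compute d_i^2.
  (7-5)^2=4, (6-6)^2=0, (8-3)^2=25, (4-4)^2=0, (2-2)^2=0, (5-8)^2=9, (3-7)^2=16, (9-9)^2=0, (10-10)^2=0, (1-1)^2=0
sum(d^2) = 54.
Step 3: rho = 1 - 6*54 / (10*(10^2 - 1)) = 1 - 324/990 = 0.672727.
Step 4: Under H0, t = rho * sqrt((n-2)/(1-rho^2)) = 2.5717 ~ t(8).
Step 5: Two-sided p-value from the t-distribution with 8 df = 0.033041.
Step 6: alpha = 0.1. reject H0.

rho = 0.6727, p = 0.033041, reject H0 at alpha = 0.1.


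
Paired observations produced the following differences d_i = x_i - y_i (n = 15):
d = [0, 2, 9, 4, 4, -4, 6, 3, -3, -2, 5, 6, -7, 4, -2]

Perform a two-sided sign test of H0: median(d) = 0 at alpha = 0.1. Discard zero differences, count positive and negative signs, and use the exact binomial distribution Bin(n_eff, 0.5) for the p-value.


Step 1: Discard zero differences. Original n = 15; n_eff = number of nonzero differences = 14.
Nonzero differences (with sign): +2, +9, +4, +4, -4, +6, +3, -3, -2, +5, +6, -7, +4, -2
Step 2: Count signs: positive = 9, negative = 5.
Step 3: Under H0: P(positive) = 0.5, so the number of positives S ~ Bin(14, 0.5).
Step 4: Two-sided exact p-value = sum of Bin(14,0.5) probabilities at or below the observed probability = 0.423950.
Step 5: alpha = 0.1. fail to reject H0.

n_eff = 14, pos = 9, neg = 5, p = 0.423950, fail to reject H0.


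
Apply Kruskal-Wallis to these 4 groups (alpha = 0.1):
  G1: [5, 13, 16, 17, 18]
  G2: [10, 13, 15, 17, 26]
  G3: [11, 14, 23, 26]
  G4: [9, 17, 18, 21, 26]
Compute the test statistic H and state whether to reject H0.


Step 1: Combine all N = 19 observations and assign midranks.
sorted (value, group, rank): (5,G1,1), (9,G4,2), (10,G2,3), (11,G3,4), (13,G1,5.5), (13,G2,5.5), (14,G3,7), (15,G2,8), (16,G1,9), (17,G1,11), (17,G2,11), (17,G4,11), (18,G1,13.5), (18,G4,13.5), (21,G4,15), (23,G3,16), (26,G2,18), (26,G3,18), (26,G4,18)
Step 2: Sum ranks within each group.
R_1 = 40 (n_1 = 5)
R_2 = 45.5 (n_2 = 5)
R_3 = 45 (n_3 = 4)
R_4 = 59.5 (n_4 = 5)
Step 3: H = 12/(N(N+1)) * sum(R_i^2/n_i) - 3(N+1)
     = 12/(19*20) * (40^2/5 + 45.5^2/5 + 45^2/4 + 59.5^2/5) - 3*20
     = 0.031579 * 1948.35 - 60
     = 1.526842.
Step 4: Ties present; correction factor C = 1 - 60/(19^3 - 19) = 0.991228. Corrected H = 1.526842 / 0.991228 = 1.540354.
Step 5: Under H0, H ~ chi^2(3); p-value = 0.672988.
Step 6: alpha = 0.1. fail to reject H0.

H = 1.5404, df = 3, p = 0.672988, fail to reject H0.


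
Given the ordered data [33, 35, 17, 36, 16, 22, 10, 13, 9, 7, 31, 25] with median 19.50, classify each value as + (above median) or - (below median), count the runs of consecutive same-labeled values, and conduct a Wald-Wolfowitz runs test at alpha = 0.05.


Step 1: Compute median = 19.50; label A = above, B = below.
Labels in order: AABABABBBBAA  (n_A = 6, n_B = 6)
Step 2: Count runs R = 7.
Step 3: Under H0 (random ordering), E[R] = 2*n_A*n_B/(n_A+n_B) + 1 = 2*6*6/12 + 1 = 7.0000.
        Var[R] = 2*n_A*n_B*(2*n_A*n_B - n_A - n_B) / ((n_A+n_B)^2 * (n_A+n_B-1)) = 4320/1584 = 2.7273.
        SD[R] = 1.6514.
Step 4: R = E[R], so z = 0 with no continuity correction.
Step 5: Two-sided p-value via normal approximation = 2*(1 - Phi(|z|)) = 1.000000.
Step 6: alpha = 0.05. fail to reject H0.

R = 7, z = 0.0000, p = 1.000000, fail to reject H0.


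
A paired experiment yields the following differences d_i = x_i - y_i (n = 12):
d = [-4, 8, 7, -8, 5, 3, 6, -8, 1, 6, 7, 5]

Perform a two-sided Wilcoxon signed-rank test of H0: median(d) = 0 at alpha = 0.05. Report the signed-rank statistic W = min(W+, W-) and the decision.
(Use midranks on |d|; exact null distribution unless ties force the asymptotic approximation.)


Step 1: Drop any zero differences (none here) and take |d_i|.
|d| = [4, 8, 7, 8, 5, 3, 6, 8, 1, 6, 7, 5]
Step 2: Midrank |d_i| (ties get averaged ranks).
ranks: |4|->3, |8|->11, |7|->8.5, |8|->11, |5|->4.5, |3|->2, |6|->6.5, |8|->11, |1|->1, |6|->6.5, |7|->8.5, |5|->4.5
Step 3: Attach original signs; sum ranks with positive sign and with negative sign.
W+ = 11 + 8.5 + 4.5 + 2 + 6.5 + 1 + 6.5 + 8.5 + 4.5 = 53
W- = 3 + 11 + 11 = 25
(Check: W+ + W- = 78 should equal n(n+1)/2 = 78.)
Step 4: Test statistic W = min(W+, W-) = 25.
Step 5: Ties in |d|, so use the tie-corrected normal approximation.
        E[W] = n(n+1)/4 = 12*13/4 = 39.
        Tie groups: |d|=5 (t=2), |d|=6 (t=2), |d|=7 (t=2), |d|=8 (t=3); sum(t^3 - t) = 42.
        Var[W] = n(n+1)(2n+1)/24 - sum(t^3-t)/48 = 3900/24 - 42/48 = 161.625.
        z = (W - E[W]) / sqrt(Var[W]) = (25 - 39) / 12.7132 = -1.1012.
        Two-sided p = 2*Phi(z) = 0.270801.
Step 6: alpha = 0.05. fail to reject H0.

W+ = 53, W- = 25, W = min = 25, p = 0.270801, fail to reject H0.


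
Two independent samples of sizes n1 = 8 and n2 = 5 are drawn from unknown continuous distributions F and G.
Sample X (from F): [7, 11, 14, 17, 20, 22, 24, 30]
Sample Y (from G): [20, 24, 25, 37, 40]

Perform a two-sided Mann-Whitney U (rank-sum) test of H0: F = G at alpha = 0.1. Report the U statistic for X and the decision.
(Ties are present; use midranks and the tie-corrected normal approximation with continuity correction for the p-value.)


Step 1: Combine and sort all 13 observations; assign midranks.
sorted (value, group): (7,X), (11,X), (14,X), (17,X), (20,X), (20,Y), (22,X), (24,X), (24,Y), (25,Y), (30,X), (37,Y), (40,Y)
ranks: 7->1, 11->2, 14->3, 17->4, 20->5.5, 20->5.5, 22->7, 24->8.5, 24->8.5, 25->10, 30->11, 37->12, 40->13
Step 2: Rank sum for X: R1 = 1 + 2 + 3 + 4 + 5.5 + 7 + 8.5 + 11 = 42.
Step 3: U_X = R1 - n1(n1+1)/2 = 42 - 8*9/2 = 42 - 36 = 6.
       U_Y = n1*n2 - U_X = 40 - 6 = 34.
Step 4: Ties are present, so use the tie-corrected normal approximation (with continuity correction) for the p-value.
Step 5: p-value = 0.047519; compare to alpha = 0.1. reject H0.

U_X = 6, p = 0.047519, reject H0 at alpha = 0.1.


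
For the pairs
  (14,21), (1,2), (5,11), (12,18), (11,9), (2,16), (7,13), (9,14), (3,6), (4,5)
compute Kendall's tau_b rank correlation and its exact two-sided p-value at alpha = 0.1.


Step 1: Enumerate the 45 unordered pairs (i,j) with i<j and classify each by sign(x_j-x_i) * sign(y_j-y_i).
  (1,2):dx=-13,dy=-19->C; (1,3):dx=-9,dy=-10->C; (1,4):dx=-2,dy=-3->C; (1,5):dx=-3,dy=-12->C
  (1,6):dx=-12,dy=-5->C; (1,7):dx=-7,dy=-8->C; (1,8):dx=-5,dy=-7->C; (1,9):dx=-11,dy=-15->C
  (1,10):dx=-10,dy=-16->C; (2,3):dx=+4,dy=+9->C; (2,4):dx=+11,dy=+16->C; (2,5):dx=+10,dy=+7->C
  (2,6):dx=+1,dy=+14->C; (2,7):dx=+6,dy=+11->C; (2,8):dx=+8,dy=+12->C; (2,9):dx=+2,dy=+4->C
  (2,10):dx=+3,dy=+3->C; (3,4):dx=+7,dy=+7->C; (3,5):dx=+6,dy=-2->D; (3,6):dx=-3,dy=+5->D
  (3,7):dx=+2,dy=+2->C; (3,8):dx=+4,dy=+3->C; (3,9):dx=-2,dy=-5->C; (3,10):dx=-1,dy=-6->C
  (4,5):dx=-1,dy=-9->C; (4,6):dx=-10,dy=-2->C; (4,7):dx=-5,dy=-5->C; (4,8):dx=-3,dy=-4->C
  (4,9):dx=-9,dy=-12->C; (4,10):dx=-8,dy=-13->C; (5,6):dx=-9,dy=+7->D; (5,7):dx=-4,dy=+4->D
  (5,8):dx=-2,dy=+5->D; (5,9):dx=-8,dy=-3->C; (5,10):dx=-7,dy=-4->C; (6,7):dx=+5,dy=-3->D
  (6,8):dx=+7,dy=-2->D; (6,9):dx=+1,dy=-10->D; (6,10):dx=+2,dy=-11->D; (7,8):dx=+2,dy=+1->C
  (7,9):dx=-4,dy=-7->C; (7,10):dx=-3,dy=-8->C; (8,9):dx=-6,dy=-8->C; (8,10):dx=-5,dy=-9->C
  (9,10):dx=+1,dy=-1->D
Step 2: C = 35, D = 10, total pairs = 45.
Step 3: tau = (C - D)/(n(n-1)/2) = (35 - 10)/45 = 0.555556.
Step 4: Exact two-sided p-value (enumerate n! = 3628800 permutations of y under H0): p = 0.028609.
Step 5: alpha = 0.1. reject H0.

tau_b = 0.5556 (C=35, D=10), p = 0.028609, reject H0.


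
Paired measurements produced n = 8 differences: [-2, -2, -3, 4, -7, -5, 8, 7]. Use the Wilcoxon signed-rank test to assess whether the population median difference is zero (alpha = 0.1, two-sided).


Step 1: Drop any zero differences (none here) and take |d_i|.
|d| = [2, 2, 3, 4, 7, 5, 8, 7]
Step 2: Midrank |d_i| (ties get averaged ranks).
ranks: |2|->1.5, |2|->1.5, |3|->3, |4|->4, |7|->6.5, |5|->5, |8|->8, |7|->6.5
Step 3: Attach original signs; sum ranks with positive sign and with negative sign.
W+ = 4 + 8 + 6.5 = 18.5
W- = 1.5 + 1.5 + 3 + 6.5 + 5 = 17.5
(Check: W+ + W- = 36 should equal n(n+1)/2 = 36.)
Step 4: Test statistic W = min(W+, W-) = 17.5.
Step 5: Ties in |d|, so use the tie-corrected normal approximation.
        E[W] = n(n+1)/4 = 8*9/4 = 18.
        Tie groups: |d|=2 (t=2), |d|=7 (t=2); sum(t^3 - t) = 12.
        Var[W] = n(n+1)(2n+1)/24 - sum(t^3-t)/48 = 1224/24 - 12/48 = 50.75.
        z = (W - E[W]) / sqrt(Var[W]) = (17.5 - 18) / 7.1239 = -0.0702.
        Two-sided p = 2*Phi(z) = 0.944045.
Step 6: alpha = 0.1. fail to reject H0.

W+ = 18.5, W- = 17.5, W = min = 17.5, p = 0.944045, fail to reject H0.


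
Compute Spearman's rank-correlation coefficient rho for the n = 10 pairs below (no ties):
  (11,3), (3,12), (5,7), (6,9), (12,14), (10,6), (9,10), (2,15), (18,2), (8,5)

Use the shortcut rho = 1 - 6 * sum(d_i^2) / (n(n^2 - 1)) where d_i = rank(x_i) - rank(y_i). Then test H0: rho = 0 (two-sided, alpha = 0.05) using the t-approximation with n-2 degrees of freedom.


Step 1: Rank x and y separately (midranks; no ties here).
rank(x): 11->8, 3->2, 5->3, 6->4, 12->9, 10->7, 9->6, 2->1, 18->10, 8->5
rank(y): 3->2, 12->8, 7->5, 9->6, 14->9, 6->4, 10->7, 15->10, 2->1, 5->3
Step 2: d_i = R_x(i) - R_y(i); compute d_i^2.
  (8-2)^2=36, (2-8)^2=36, (3-5)^2=4, (4-6)^2=4, (9-9)^2=0, (7-4)^2=9, (6-7)^2=1, (1-10)^2=81, (10-1)^2=81, (5-3)^2=4
sum(d^2) = 256.
Step 3: rho = 1 - 6*256 / (10*(10^2 - 1)) = 1 - 1536/990 = -0.551515.
Step 4: Under H0, t = rho * sqrt((n-2)/(1-rho^2)) = -1.8700 ~ t(8).
Step 5: Two-sided p-value from the t-distribution with 8 df = 0.098401.
Step 6: alpha = 0.05. fail to reject H0.

rho = -0.5515, p = 0.098401, fail to reject H0 at alpha = 0.05.


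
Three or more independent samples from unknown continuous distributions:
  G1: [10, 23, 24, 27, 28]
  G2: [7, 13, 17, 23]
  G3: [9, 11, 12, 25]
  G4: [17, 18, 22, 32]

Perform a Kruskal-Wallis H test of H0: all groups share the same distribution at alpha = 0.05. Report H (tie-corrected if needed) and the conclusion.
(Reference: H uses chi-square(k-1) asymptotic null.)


Step 1: Combine all N = 17 observations and assign midranks.
sorted (value, group, rank): (7,G2,1), (9,G3,2), (10,G1,3), (11,G3,4), (12,G3,5), (13,G2,6), (17,G2,7.5), (17,G4,7.5), (18,G4,9), (22,G4,10), (23,G1,11.5), (23,G2,11.5), (24,G1,13), (25,G3,14), (27,G1,15), (28,G1,16), (32,G4,17)
Step 2: Sum ranks within each group.
R_1 = 58.5 (n_1 = 5)
R_2 = 26 (n_2 = 4)
R_3 = 25 (n_3 = 4)
R_4 = 43.5 (n_4 = 4)
Step 3: H = 12/(N(N+1)) * sum(R_i^2/n_i) - 3(N+1)
     = 12/(17*18) * (58.5^2/5 + 26^2/4 + 25^2/4 + 43.5^2/4) - 3*18
     = 0.039216 * 1482.76 - 54
     = 4.147549.
Step 4: Ties present; correction factor C = 1 - 12/(17^3 - 17) = 0.997549. Corrected H = 4.147549 / 0.997549 = 4.157740.
Step 5: Under H0, H ~ chi^2(3); p-value = 0.244927.
Step 6: alpha = 0.05. fail to reject H0.

H = 4.1577, df = 3, p = 0.244927, fail to reject H0.


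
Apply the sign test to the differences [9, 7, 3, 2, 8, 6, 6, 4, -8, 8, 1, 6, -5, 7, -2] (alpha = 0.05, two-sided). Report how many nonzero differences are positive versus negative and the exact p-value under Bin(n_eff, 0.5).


Step 1: Discard zero differences. Original n = 15; n_eff = number of nonzero differences = 15.
Nonzero differences (with sign): +9, +7, +3, +2, +8, +6, +6, +4, -8, +8, +1, +6, -5, +7, -2
Step 2: Count signs: positive = 12, negative = 3.
Step 3: Under H0: P(positive) = 0.5, so the number of positives S ~ Bin(15, 0.5).
Step 4: Two-sided exact p-value = sum of Bin(15,0.5) probabilities at or below the observed probability = 0.035156.
Step 5: alpha = 0.05. reject H0.

n_eff = 15, pos = 12, neg = 3, p = 0.035156, reject H0.


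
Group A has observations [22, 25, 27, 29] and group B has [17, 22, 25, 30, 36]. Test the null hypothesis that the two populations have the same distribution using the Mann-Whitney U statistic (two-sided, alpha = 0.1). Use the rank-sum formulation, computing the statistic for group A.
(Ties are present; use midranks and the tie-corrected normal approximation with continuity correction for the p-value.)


Step 1: Combine and sort all 9 observations; assign midranks.
sorted (value, group): (17,Y), (22,X), (22,Y), (25,X), (25,Y), (27,X), (29,X), (30,Y), (36,Y)
ranks: 17->1, 22->2.5, 22->2.5, 25->4.5, 25->4.5, 27->6, 29->7, 30->8, 36->9
Step 2: Rank sum for X: R1 = 2.5 + 4.5 + 6 + 7 = 20.
Step 3: U_X = R1 - n1(n1+1)/2 = 20 - 4*5/2 = 20 - 10 = 10.
       U_Y = n1*n2 - U_X = 20 - 10 = 10.
Step 4: Ties are present, so use the tie-corrected normal approximation (with continuity correction) for the p-value.
Step 5: p-value = 1.000000; compare to alpha = 0.1. fail to reject H0.

U_X = 10, p = 1.000000, fail to reject H0 at alpha = 0.1.


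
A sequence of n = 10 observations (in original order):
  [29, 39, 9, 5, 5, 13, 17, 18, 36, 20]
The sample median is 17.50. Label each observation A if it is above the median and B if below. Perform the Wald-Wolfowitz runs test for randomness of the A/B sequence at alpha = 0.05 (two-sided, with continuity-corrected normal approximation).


Step 1: Compute median = 17.50; label A = above, B = below.
Labels in order: AABBBBBAAA  (n_A = 5, n_B = 5)
Step 2: Count runs R = 3.
Step 3: Under H0 (random ordering), E[R] = 2*n_A*n_B/(n_A+n_B) + 1 = 2*5*5/10 + 1 = 6.0000.
        Var[R] = 2*n_A*n_B*(2*n_A*n_B - n_A - n_B) / ((n_A+n_B)^2 * (n_A+n_B-1)) = 2000/900 = 2.2222.
        SD[R] = 1.4907.
Step 4: Continuity-corrected z = (R + 0.5 - E[R]) / SD[R] = (3 + 0.5 - 6.0000) / 1.4907 = -1.6771.
Step 5: Two-sided p-value via normal approximation = 2*(1 - Phi(|z|)) = 0.093533.
Step 6: alpha = 0.05. fail to reject H0.

R = 3, z = -1.6771, p = 0.093533, fail to reject H0.


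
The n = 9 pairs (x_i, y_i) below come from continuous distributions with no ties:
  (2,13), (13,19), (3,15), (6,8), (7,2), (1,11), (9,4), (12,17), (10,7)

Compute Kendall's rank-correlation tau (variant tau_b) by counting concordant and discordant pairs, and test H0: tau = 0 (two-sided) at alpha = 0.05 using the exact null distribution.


Step 1: Enumerate the 36 unordered pairs (i,j) with i<j and classify each by sign(x_j-x_i) * sign(y_j-y_i).
  (1,2):dx=+11,dy=+6->C; (1,3):dx=+1,dy=+2->C; (1,4):dx=+4,dy=-5->D; (1,5):dx=+5,dy=-11->D
  (1,6):dx=-1,dy=-2->C; (1,7):dx=+7,dy=-9->D; (1,8):dx=+10,dy=+4->C; (1,9):dx=+8,dy=-6->D
  (2,3):dx=-10,dy=-4->C; (2,4):dx=-7,dy=-11->C; (2,5):dx=-6,dy=-17->C; (2,6):dx=-12,dy=-8->C
  (2,7):dx=-4,dy=-15->C; (2,8):dx=-1,dy=-2->C; (2,9):dx=-3,dy=-12->C; (3,4):dx=+3,dy=-7->D
  (3,5):dx=+4,dy=-13->D; (3,6):dx=-2,dy=-4->C; (3,7):dx=+6,dy=-11->D; (3,8):dx=+9,dy=+2->C
  (3,9):dx=+7,dy=-8->D; (4,5):dx=+1,dy=-6->D; (4,6):dx=-5,dy=+3->D; (4,7):dx=+3,dy=-4->D
  (4,8):dx=+6,dy=+9->C; (4,9):dx=+4,dy=-1->D; (5,6):dx=-6,dy=+9->D; (5,7):dx=+2,dy=+2->C
  (5,8):dx=+5,dy=+15->C; (5,9):dx=+3,dy=+5->C; (6,7):dx=+8,dy=-7->D; (6,8):dx=+11,dy=+6->C
  (6,9):dx=+9,dy=-4->D; (7,8):dx=+3,dy=+13->C; (7,9):dx=+1,dy=+3->C; (8,9):dx=-2,dy=-10->C
Step 2: C = 21, D = 15, total pairs = 36.
Step 3: tau = (C - D)/(n(n-1)/2) = (21 - 15)/36 = 0.166667.
Step 4: Exact two-sided p-value (enumerate n! = 362880 permutations of y under H0): p = 0.612202.
Step 5: alpha = 0.05. fail to reject H0.

tau_b = 0.1667 (C=21, D=15), p = 0.612202, fail to reject H0.


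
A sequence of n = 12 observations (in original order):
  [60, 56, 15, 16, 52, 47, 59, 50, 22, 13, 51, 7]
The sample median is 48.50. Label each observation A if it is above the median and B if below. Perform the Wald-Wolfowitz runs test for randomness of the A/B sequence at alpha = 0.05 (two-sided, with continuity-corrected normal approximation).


Step 1: Compute median = 48.50; label A = above, B = below.
Labels in order: AABBABAABBAB  (n_A = 6, n_B = 6)
Step 2: Count runs R = 8.
Step 3: Under H0 (random ordering), E[R] = 2*n_A*n_B/(n_A+n_B) + 1 = 2*6*6/12 + 1 = 7.0000.
        Var[R] = 2*n_A*n_B*(2*n_A*n_B - n_A - n_B) / ((n_A+n_B)^2 * (n_A+n_B-1)) = 4320/1584 = 2.7273.
        SD[R] = 1.6514.
Step 4: Continuity-corrected z = (R - 0.5 - E[R]) / SD[R] = (8 - 0.5 - 7.0000) / 1.6514 = 0.3028.
Step 5: Two-sided p-value via normal approximation = 2*(1 - Phi(|z|)) = 0.762069.
Step 6: alpha = 0.05. fail to reject H0.

R = 8, z = 0.3028, p = 0.762069, fail to reject H0.


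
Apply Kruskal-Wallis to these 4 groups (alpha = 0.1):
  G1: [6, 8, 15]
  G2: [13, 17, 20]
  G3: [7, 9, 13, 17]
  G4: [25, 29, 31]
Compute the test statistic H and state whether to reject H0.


Step 1: Combine all N = 13 observations and assign midranks.
sorted (value, group, rank): (6,G1,1), (7,G3,2), (8,G1,3), (9,G3,4), (13,G2,5.5), (13,G3,5.5), (15,G1,7), (17,G2,8.5), (17,G3,8.5), (20,G2,10), (25,G4,11), (29,G4,12), (31,G4,13)
Step 2: Sum ranks within each group.
R_1 = 11 (n_1 = 3)
R_2 = 24 (n_2 = 3)
R_3 = 20 (n_3 = 4)
R_4 = 36 (n_4 = 3)
Step 3: H = 12/(N(N+1)) * sum(R_i^2/n_i) - 3(N+1)
     = 12/(13*14) * (11^2/3 + 24^2/3 + 20^2/4 + 36^2/3) - 3*14
     = 0.065934 * 764.333 - 42
     = 8.395604.
Step 4: Ties present; correction factor C = 1 - 12/(13^3 - 13) = 0.994505. Corrected H = 8.395604 / 0.994505 = 8.441989.
Step 5: Under H0, H ~ chi^2(3); p-value = 0.037708.
Step 6: alpha = 0.1. reject H0.

H = 8.4420, df = 3, p = 0.037708, reject H0.


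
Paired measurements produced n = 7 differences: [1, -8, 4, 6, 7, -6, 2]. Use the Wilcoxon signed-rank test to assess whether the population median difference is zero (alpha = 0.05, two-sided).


Step 1: Drop any zero differences (none here) and take |d_i|.
|d| = [1, 8, 4, 6, 7, 6, 2]
Step 2: Midrank |d_i| (ties get averaged ranks).
ranks: |1|->1, |8|->7, |4|->3, |6|->4.5, |7|->6, |6|->4.5, |2|->2
Step 3: Attach original signs; sum ranks with positive sign and with negative sign.
W+ = 1 + 3 + 4.5 + 6 + 2 = 16.5
W- = 7 + 4.5 = 11.5
(Check: W+ + W- = 28 should equal n(n+1)/2 = 28.)
Step 4: Test statistic W = min(W+, W-) = 11.5.
Step 5: Ties in |d|, so use the tie-corrected normal approximation.
        E[W] = n(n+1)/4 = 7*8/4 = 14.
        Tie groups: |d|=6 (t=2); sum(t^3 - t) = 6.
        Var[W] = n(n+1)(2n+1)/24 - sum(t^3-t)/48 = 840/24 - 6/48 = 34.875.
        z = (W - E[W]) / sqrt(Var[W]) = (11.5 - 14) / 5.9055 = -0.4233.
        Two-sided p = 2*Phi(z) = 0.672052.
Step 6: alpha = 0.05. fail to reject H0.

W+ = 16.5, W- = 11.5, W = min = 11.5, p = 0.672052, fail to reject H0.
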